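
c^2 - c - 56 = (c - 8)*(c + 7)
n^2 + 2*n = n*(n + 2)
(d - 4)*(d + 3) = d^2 - d - 12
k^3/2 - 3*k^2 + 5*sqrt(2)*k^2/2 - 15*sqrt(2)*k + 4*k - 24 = (k/2 + sqrt(2)/2)*(k - 6)*(k + 4*sqrt(2))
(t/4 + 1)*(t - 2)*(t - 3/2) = t^3/4 + t^2/8 - 11*t/4 + 3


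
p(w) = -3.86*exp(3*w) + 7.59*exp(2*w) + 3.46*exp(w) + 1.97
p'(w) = -11.58*exp(3*w) + 15.18*exp(2*w) + 3.46*exp(w)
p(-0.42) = 6.43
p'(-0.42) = 5.54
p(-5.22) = 1.99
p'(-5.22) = 0.02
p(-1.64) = 2.90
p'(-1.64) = 1.16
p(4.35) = -1749440.00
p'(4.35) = -5294424.16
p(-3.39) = 2.10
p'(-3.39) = 0.13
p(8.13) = -150930865133.40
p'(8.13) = -452880091098.54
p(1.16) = -35.05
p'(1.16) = -210.38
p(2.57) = -7266.98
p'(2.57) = -23193.01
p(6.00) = -252210774.17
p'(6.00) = -757870429.01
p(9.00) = -2053207821518.55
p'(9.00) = -6160121879800.65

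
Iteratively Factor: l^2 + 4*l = (l + 4)*(l)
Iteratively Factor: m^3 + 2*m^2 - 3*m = (m + 3)*(m^2 - m) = (m - 1)*(m + 3)*(m)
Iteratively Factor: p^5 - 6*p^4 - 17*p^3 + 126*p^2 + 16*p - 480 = (p - 4)*(p^4 - 2*p^3 - 25*p^2 + 26*p + 120) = (p - 4)*(p - 3)*(p^3 + p^2 - 22*p - 40) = (p - 4)*(p - 3)*(p + 2)*(p^2 - p - 20) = (p - 5)*(p - 4)*(p - 3)*(p + 2)*(p + 4)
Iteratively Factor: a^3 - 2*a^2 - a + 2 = (a - 1)*(a^2 - a - 2) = (a - 1)*(a + 1)*(a - 2)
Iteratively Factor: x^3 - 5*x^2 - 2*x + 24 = (x - 3)*(x^2 - 2*x - 8) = (x - 4)*(x - 3)*(x + 2)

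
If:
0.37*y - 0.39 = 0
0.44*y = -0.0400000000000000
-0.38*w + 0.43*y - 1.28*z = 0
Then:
No Solution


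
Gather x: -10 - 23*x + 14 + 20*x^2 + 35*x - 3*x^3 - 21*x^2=-3*x^3 - x^2 + 12*x + 4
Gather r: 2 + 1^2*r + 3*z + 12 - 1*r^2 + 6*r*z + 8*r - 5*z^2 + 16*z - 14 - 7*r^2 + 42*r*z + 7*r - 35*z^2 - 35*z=-8*r^2 + r*(48*z + 16) - 40*z^2 - 16*z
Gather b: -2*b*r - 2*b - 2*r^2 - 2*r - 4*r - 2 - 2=b*(-2*r - 2) - 2*r^2 - 6*r - 4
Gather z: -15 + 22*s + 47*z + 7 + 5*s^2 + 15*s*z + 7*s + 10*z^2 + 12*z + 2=5*s^2 + 29*s + 10*z^2 + z*(15*s + 59) - 6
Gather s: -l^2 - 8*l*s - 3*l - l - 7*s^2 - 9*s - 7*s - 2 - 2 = -l^2 - 4*l - 7*s^2 + s*(-8*l - 16) - 4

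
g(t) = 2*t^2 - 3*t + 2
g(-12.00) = 326.00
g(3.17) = 12.59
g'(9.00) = 33.00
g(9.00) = 137.00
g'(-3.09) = -15.36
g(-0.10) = 2.32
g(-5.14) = 70.26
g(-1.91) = 15.03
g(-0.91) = 6.39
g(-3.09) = 30.37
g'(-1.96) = -10.84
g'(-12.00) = -51.00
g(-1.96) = 15.56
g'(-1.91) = -10.64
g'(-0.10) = -3.40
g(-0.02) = 2.06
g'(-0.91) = -6.64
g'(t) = 4*t - 3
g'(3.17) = 9.68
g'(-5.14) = -23.56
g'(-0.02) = -3.08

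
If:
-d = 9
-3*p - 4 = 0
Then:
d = -9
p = -4/3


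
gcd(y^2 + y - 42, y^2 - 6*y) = y - 6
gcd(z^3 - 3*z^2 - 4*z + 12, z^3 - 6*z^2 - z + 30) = z^2 - z - 6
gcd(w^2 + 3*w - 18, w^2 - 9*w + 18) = w - 3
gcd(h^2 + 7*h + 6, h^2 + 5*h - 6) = h + 6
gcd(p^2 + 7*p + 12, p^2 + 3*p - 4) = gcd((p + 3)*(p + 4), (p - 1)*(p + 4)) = p + 4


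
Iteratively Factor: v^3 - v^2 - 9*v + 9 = (v - 3)*(v^2 + 2*v - 3) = (v - 3)*(v + 3)*(v - 1)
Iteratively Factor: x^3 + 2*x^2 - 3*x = (x + 3)*(x^2 - x) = (x - 1)*(x + 3)*(x)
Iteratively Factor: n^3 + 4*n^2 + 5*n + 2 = (n + 1)*(n^2 + 3*n + 2) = (n + 1)^2*(n + 2)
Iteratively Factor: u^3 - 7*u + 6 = (u + 3)*(u^2 - 3*u + 2) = (u - 1)*(u + 3)*(u - 2)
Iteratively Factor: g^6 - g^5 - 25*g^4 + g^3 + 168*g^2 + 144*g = (g)*(g^5 - g^4 - 25*g^3 + g^2 + 168*g + 144) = g*(g - 4)*(g^4 + 3*g^3 - 13*g^2 - 51*g - 36) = g*(g - 4)^2*(g^3 + 7*g^2 + 15*g + 9) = g*(g - 4)^2*(g + 1)*(g^2 + 6*g + 9) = g*(g - 4)^2*(g + 1)*(g + 3)*(g + 3)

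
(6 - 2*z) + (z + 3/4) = 27/4 - z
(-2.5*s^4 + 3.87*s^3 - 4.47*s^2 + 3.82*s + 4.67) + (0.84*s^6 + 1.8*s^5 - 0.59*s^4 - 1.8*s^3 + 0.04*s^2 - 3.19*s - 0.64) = 0.84*s^6 + 1.8*s^5 - 3.09*s^4 + 2.07*s^3 - 4.43*s^2 + 0.63*s + 4.03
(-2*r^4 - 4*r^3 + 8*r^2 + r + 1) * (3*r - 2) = -6*r^5 - 8*r^4 + 32*r^3 - 13*r^2 + r - 2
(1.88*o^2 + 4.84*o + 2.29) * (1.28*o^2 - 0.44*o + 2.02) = 2.4064*o^4 + 5.368*o^3 + 4.5992*o^2 + 8.7692*o + 4.6258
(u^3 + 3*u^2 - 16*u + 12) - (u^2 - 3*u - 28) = u^3 + 2*u^2 - 13*u + 40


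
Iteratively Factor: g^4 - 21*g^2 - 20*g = (g + 4)*(g^3 - 4*g^2 - 5*g) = g*(g + 4)*(g^2 - 4*g - 5) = g*(g - 5)*(g + 4)*(g + 1)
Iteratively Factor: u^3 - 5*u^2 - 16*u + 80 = (u + 4)*(u^2 - 9*u + 20) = (u - 4)*(u + 4)*(u - 5)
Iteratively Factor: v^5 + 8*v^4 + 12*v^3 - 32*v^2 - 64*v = (v + 2)*(v^4 + 6*v^3 - 32*v) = (v - 2)*(v + 2)*(v^3 + 8*v^2 + 16*v) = (v - 2)*(v + 2)*(v + 4)*(v^2 + 4*v) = (v - 2)*(v + 2)*(v + 4)^2*(v)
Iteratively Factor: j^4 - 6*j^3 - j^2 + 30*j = (j)*(j^3 - 6*j^2 - j + 30) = j*(j + 2)*(j^2 - 8*j + 15) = j*(j - 3)*(j + 2)*(j - 5)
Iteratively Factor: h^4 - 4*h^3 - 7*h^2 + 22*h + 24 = (h + 2)*(h^3 - 6*h^2 + 5*h + 12) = (h - 4)*(h + 2)*(h^2 - 2*h - 3) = (h - 4)*(h - 3)*(h + 2)*(h + 1)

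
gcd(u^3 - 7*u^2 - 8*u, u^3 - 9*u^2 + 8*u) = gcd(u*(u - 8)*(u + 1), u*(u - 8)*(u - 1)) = u^2 - 8*u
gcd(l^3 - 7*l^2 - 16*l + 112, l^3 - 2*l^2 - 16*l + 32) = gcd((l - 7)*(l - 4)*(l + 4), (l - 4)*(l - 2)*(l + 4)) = l^2 - 16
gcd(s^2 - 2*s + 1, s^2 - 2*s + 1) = s^2 - 2*s + 1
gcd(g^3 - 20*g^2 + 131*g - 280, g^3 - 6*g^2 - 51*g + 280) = g^2 - 13*g + 40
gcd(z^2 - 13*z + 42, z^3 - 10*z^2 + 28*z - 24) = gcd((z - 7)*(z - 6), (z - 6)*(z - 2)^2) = z - 6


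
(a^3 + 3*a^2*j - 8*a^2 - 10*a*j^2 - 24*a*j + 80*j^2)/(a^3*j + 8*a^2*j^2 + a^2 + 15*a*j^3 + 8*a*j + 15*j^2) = (a^2 - 2*a*j - 8*a + 16*j)/(a^2*j + 3*a*j^2 + a + 3*j)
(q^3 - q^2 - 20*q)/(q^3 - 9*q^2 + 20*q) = (q + 4)/(q - 4)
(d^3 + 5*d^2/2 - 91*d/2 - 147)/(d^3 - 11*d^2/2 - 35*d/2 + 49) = (d + 6)/(d - 2)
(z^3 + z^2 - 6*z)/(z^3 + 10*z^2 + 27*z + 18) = z*(z - 2)/(z^2 + 7*z + 6)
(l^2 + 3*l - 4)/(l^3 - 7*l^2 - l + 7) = (l + 4)/(l^2 - 6*l - 7)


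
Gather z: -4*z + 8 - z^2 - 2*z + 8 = -z^2 - 6*z + 16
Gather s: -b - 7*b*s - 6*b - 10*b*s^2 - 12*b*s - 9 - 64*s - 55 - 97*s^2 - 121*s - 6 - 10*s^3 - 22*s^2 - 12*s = -7*b - 10*s^3 + s^2*(-10*b - 119) + s*(-19*b - 197) - 70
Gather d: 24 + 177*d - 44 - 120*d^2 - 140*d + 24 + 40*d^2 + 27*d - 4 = -80*d^2 + 64*d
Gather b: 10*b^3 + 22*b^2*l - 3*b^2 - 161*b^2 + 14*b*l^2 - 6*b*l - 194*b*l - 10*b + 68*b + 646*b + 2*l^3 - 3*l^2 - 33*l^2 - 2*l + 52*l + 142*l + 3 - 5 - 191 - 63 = 10*b^3 + b^2*(22*l - 164) + b*(14*l^2 - 200*l + 704) + 2*l^3 - 36*l^2 + 192*l - 256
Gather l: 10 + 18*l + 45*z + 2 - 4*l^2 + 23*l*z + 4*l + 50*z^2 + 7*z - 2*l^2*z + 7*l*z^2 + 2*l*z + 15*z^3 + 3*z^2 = l^2*(-2*z - 4) + l*(7*z^2 + 25*z + 22) + 15*z^3 + 53*z^2 + 52*z + 12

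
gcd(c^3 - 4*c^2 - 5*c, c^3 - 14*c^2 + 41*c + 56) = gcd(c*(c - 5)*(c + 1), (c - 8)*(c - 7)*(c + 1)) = c + 1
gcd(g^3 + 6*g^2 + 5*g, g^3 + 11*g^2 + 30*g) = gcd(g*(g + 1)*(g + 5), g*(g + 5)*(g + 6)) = g^2 + 5*g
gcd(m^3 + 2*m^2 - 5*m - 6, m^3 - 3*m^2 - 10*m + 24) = m^2 + m - 6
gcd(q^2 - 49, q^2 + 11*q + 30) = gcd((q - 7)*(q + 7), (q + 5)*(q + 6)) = 1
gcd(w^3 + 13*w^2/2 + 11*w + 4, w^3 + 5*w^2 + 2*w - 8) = w^2 + 6*w + 8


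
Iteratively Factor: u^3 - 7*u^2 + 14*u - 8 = (u - 2)*(u^2 - 5*u + 4) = (u - 4)*(u - 2)*(u - 1)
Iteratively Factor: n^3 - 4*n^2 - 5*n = (n - 5)*(n^2 + n) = (n - 5)*(n + 1)*(n)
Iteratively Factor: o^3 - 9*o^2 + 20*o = (o)*(o^2 - 9*o + 20) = o*(o - 4)*(o - 5)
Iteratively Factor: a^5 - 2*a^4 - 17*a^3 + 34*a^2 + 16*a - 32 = (a + 4)*(a^4 - 6*a^3 + 7*a^2 + 6*a - 8) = (a + 1)*(a + 4)*(a^3 - 7*a^2 + 14*a - 8) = (a - 2)*(a + 1)*(a + 4)*(a^2 - 5*a + 4) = (a - 2)*(a - 1)*(a + 1)*(a + 4)*(a - 4)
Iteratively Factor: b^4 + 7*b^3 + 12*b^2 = (b + 4)*(b^3 + 3*b^2) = b*(b + 4)*(b^2 + 3*b) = b*(b + 3)*(b + 4)*(b)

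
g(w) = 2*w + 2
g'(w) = 2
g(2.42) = 6.84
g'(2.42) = 2.00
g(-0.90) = 0.20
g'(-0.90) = 2.00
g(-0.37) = 1.26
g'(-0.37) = 2.00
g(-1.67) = -1.34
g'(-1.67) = 2.00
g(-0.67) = 0.66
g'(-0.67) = 2.00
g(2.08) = 6.16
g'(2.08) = 2.00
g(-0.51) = 0.98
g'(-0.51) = 2.00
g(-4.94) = -7.88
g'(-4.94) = 2.00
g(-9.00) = -16.00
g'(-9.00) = 2.00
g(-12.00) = -22.00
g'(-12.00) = 2.00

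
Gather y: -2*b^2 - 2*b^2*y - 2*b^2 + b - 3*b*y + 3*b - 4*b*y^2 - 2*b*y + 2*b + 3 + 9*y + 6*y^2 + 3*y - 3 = -4*b^2 + 6*b + y^2*(6 - 4*b) + y*(-2*b^2 - 5*b + 12)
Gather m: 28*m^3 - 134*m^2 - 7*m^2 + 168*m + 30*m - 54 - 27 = 28*m^3 - 141*m^2 + 198*m - 81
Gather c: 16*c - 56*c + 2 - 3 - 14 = -40*c - 15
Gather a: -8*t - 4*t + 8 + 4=12 - 12*t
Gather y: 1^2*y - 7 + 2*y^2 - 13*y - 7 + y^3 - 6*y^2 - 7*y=y^3 - 4*y^2 - 19*y - 14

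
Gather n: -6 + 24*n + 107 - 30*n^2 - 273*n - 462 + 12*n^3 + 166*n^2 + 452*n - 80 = 12*n^3 + 136*n^2 + 203*n - 441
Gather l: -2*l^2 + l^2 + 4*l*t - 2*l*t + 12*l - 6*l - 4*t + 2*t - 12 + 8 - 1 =-l^2 + l*(2*t + 6) - 2*t - 5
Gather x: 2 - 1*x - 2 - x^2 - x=-x^2 - 2*x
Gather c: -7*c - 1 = -7*c - 1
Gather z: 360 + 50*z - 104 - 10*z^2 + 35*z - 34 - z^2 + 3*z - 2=-11*z^2 + 88*z + 220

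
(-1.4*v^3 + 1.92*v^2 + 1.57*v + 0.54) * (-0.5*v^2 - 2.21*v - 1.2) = 0.7*v^5 + 2.134*v^4 - 3.3482*v^3 - 6.0437*v^2 - 3.0774*v - 0.648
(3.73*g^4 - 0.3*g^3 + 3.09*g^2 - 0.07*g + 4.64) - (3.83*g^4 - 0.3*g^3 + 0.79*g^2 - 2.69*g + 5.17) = -0.1*g^4 + 2.3*g^2 + 2.62*g - 0.53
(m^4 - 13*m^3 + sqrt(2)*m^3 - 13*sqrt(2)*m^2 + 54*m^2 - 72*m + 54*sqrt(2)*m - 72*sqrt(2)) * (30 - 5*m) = -5*m^5 - 5*sqrt(2)*m^4 + 95*m^4 - 660*m^3 + 95*sqrt(2)*m^3 - 660*sqrt(2)*m^2 + 1980*m^2 - 2160*m + 1980*sqrt(2)*m - 2160*sqrt(2)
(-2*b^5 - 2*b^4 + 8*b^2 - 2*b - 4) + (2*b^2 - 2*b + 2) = -2*b^5 - 2*b^4 + 10*b^2 - 4*b - 2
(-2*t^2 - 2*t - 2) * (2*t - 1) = -4*t^3 - 2*t^2 - 2*t + 2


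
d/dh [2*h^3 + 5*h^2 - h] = 6*h^2 + 10*h - 1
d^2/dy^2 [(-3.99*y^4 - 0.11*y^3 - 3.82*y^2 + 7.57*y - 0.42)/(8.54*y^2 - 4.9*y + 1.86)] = (-581.994168*y^6 + 1001.79324*y^5 - 955.071936*y^4 + 1364.531112*y^3 + 20.6524079999995*y^2 - 618.300864*y + 104.729112)/(622.835864*y^6 - 1072.09452*y^5 + 1022.094528*y^4 - 584.65036*y^3 + 222.610752*y^2 - 50.85612*y + 6.434856)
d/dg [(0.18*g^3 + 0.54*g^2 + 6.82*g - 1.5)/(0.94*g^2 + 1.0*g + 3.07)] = (0.1692*g^4 + 0.36*g^3 - 4.213*g^2 + 6.1356*g + 22.4374)/(0.8836*g^4 + 1.88*g^3 + 6.7716*g^2 + 6.14*g + 9.4249)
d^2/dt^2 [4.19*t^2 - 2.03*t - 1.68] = 8.38000000000000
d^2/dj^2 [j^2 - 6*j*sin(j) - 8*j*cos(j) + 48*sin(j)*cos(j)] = 6*j*sin(j) + 8*j*cos(j) + 16*sin(j) - 96*sin(2*j) - 12*cos(j) + 2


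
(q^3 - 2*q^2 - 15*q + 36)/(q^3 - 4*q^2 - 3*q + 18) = (q + 4)/(q + 2)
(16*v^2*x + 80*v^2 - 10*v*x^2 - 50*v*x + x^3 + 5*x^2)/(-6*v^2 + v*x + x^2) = (-8*v*x - 40*v + x^2 + 5*x)/(3*v + x)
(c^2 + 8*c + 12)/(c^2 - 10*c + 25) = (c^2 + 8*c + 12)/(c^2 - 10*c + 25)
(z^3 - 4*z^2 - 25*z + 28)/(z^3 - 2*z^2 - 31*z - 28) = (z - 1)/(z + 1)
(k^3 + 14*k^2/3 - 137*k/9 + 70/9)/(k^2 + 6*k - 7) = (9*k^2 - 21*k + 10)/(9*(k - 1))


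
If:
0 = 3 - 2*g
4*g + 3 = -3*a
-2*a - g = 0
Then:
No Solution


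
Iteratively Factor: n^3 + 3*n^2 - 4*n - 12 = (n + 2)*(n^2 + n - 6) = (n - 2)*(n + 2)*(n + 3)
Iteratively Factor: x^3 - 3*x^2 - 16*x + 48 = (x - 3)*(x^2 - 16) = (x - 3)*(x + 4)*(x - 4)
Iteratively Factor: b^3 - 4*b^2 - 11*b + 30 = (b + 3)*(b^2 - 7*b + 10) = (b - 2)*(b + 3)*(b - 5)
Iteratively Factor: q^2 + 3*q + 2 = (q + 1)*(q + 2)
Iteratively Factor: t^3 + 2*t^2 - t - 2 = (t + 1)*(t^2 + t - 2) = (t - 1)*(t + 1)*(t + 2)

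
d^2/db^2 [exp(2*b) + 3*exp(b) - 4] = (4*exp(b) + 3)*exp(b)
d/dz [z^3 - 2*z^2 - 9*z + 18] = 3*z^2 - 4*z - 9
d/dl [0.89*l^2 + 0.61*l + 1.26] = 1.78*l + 0.61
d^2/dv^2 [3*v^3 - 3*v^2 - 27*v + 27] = 18*v - 6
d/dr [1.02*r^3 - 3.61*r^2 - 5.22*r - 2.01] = 3.06*r^2 - 7.22*r - 5.22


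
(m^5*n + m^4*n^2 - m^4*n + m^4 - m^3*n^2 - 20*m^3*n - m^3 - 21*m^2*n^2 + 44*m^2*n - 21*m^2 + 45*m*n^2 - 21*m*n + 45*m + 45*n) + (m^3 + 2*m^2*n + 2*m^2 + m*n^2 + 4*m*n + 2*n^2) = m^5*n + m^4*n^2 - m^4*n + m^4 - m^3*n^2 - 20*m^3*n - 21*m^2*n^2 + 46*m^2*n - 19*m^2 + 46*m*n^2 - 17*m*n + 45*m + 2*n^2 + 45*n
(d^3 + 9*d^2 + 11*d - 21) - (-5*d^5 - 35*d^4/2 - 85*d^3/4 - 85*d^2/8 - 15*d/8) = 5*d^5 + 35*d^4/2 + 89*d^3/4 + 157*d^2/8 + 103*d/8 - 21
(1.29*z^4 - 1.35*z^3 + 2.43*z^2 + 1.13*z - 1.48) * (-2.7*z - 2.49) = -3.483*z^5 + 0.4329*z^4 - 3.1995*z^3 - 9.1017*z^2 + 1.1823*z + 3.6852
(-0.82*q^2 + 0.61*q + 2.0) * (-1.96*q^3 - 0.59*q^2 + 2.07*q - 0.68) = 1.6072*q^5 - 0.7118*q^4 - 5.9773*q^3 + 0.6403*q^2 + 3.7252*q - 1.36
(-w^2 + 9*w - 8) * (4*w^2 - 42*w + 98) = -4*w^4 + 78*w^3 - 508*w^2 + 1218*w - 784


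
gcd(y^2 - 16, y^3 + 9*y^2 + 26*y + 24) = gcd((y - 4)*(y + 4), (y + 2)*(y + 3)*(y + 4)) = y + 4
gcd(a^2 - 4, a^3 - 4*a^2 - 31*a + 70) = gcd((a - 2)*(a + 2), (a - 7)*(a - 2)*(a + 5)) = a - 2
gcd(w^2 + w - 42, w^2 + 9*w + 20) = 1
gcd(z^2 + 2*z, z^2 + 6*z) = z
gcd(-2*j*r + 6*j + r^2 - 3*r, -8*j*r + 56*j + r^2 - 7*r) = 1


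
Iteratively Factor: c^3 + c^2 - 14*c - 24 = (c + 2)*(c^2 - c - 12) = (c - 4)*(c + 2)*(c + 3)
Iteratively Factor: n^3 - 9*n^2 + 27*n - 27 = (n - 3)*(n^2 - 6*n + 9) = (n - 3)^2*(n - 3)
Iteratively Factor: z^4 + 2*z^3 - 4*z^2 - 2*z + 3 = (z - 1)*(z^3 + 3*z^2 - z - 3) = (z - 1)*(z + 1)*(z^2 + 2*z - 3) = (z - 1)*(z + 1)*(z + 3)*(z - 1)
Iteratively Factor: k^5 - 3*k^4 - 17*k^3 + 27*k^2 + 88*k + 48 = (k + 1)*(k^4 - 4*k^3 - 13*k^2 + 40*k + 48) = (k - 4)*(k + 1)*(k^3 - 13*k - 12) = (k - 4)*(k + 1)*(k + 3)*(k^2 - 3*k - 4) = (k - 4)^2*(k + 1)*(k + 3)*(k + 1)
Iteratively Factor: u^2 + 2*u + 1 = (u + 1)*(u + 1)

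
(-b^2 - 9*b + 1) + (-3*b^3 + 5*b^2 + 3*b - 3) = -3*b^3 + 4*b^2 - 6*b - 2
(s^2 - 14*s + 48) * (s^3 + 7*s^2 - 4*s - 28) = s^5 - 7*s^4 - 54*s^3 + 364*s^2 + 200*s - 1344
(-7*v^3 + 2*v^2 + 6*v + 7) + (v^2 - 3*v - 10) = -7*v^3 + 3*v^2 + 3*v - 3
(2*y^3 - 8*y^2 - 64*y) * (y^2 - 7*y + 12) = 2*y^5 - 22*y^4 + 16*y^3 + 352*y^2 - 768*y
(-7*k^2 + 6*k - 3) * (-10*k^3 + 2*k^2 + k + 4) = 70*k^5 - 74*k^4 + 35*k^3 - 28*k^2 + 21*k - 12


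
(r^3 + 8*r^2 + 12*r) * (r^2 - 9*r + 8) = r^5 - r^4 - 52*r^3 - 44*r^2 + 96*r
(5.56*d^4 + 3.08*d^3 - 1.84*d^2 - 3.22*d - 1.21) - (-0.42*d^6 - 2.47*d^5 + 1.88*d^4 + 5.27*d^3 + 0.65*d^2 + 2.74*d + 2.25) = 0.42*d^6 + 2.47*d^5 + 3.68*d^4 - 2.19*d^3 - 2.49*d^2 - 5.96*d - 3.46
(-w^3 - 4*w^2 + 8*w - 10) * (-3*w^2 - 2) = 3*w^5 + 12*w^4 - 22*w^3 + 38*w^2 - 16*w + 20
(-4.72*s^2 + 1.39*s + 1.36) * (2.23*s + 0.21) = -10.5256*s^3 + 2.1085*s^2 + 3.3247*s + 0.2856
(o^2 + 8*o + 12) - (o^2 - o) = 9*o + 12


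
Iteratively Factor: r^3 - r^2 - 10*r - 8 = (r + 2)*(r^2 - 3*r - 4) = (r + 1)*(r + 2)*(r - 4)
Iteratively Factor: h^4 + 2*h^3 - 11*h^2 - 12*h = (h + 1)*(h^3 + h^2 - 12*h) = (h - 3)*(h + 1)*(h^2 + 4*h) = (h - 3)*(h + 1)*(h + 4)*(h)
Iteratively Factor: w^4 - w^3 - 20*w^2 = (w)*(w^3 - w^2 - 20*w) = w*(w - 5)*(w^2 + 4*w) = w*(w - 5)*(w + 4)*(w)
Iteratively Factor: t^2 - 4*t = (t - 4)*(t)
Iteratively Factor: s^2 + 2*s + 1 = (s + 1)*(s + 1)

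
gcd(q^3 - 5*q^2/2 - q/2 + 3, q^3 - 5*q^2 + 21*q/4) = q - 3/2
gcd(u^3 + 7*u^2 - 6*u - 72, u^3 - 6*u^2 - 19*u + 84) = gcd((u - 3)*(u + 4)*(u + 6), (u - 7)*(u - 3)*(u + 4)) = u^2 + u - 12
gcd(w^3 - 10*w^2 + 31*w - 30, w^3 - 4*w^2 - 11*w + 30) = w^2 - 7*w + 10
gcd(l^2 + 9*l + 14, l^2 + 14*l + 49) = l + 7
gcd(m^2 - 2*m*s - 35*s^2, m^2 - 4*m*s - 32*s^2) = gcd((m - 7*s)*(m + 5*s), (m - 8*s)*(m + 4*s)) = 1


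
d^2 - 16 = (d - 4)*(d + 4)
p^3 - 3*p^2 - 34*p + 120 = (p - 5)*(p - 4)*(p + 6)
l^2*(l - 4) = l^3 - 4*l^2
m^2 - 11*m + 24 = (m - 8)*(m - 3)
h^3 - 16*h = h*(h - 4)*(h + 4)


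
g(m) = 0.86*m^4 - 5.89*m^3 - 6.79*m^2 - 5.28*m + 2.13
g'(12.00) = 3231.60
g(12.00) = 6616.05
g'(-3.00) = -216.45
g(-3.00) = 185.55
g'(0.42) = -13.85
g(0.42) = -1.69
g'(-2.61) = -151.37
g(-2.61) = 114.29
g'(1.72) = -63.41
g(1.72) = -49.48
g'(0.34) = -11.80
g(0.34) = -0.67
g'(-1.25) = -22.63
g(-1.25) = 11.72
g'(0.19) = -8.47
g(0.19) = 0.84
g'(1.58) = -57.28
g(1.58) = -41.04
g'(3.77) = -123.29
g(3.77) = -256.16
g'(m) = 3.44*m^3 - 17.67*m^2 - 13.58*m - 5.28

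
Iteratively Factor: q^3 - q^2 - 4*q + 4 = (q - 2)*(q^2 + q - 2) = (q - 2)*(q + 2)*(q - 1)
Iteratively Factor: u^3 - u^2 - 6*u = (u - 3)*(u^2 + 2*u) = u*(u - 3)*(u + 2)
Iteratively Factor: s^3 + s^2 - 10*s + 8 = (s - 1)*(s^2 + 2*s - 8) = (s - 1)*(s + 4)*(s - 2)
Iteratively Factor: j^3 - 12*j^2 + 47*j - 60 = (j - 3)*(j^2 - 9*j + 20) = (j - 4)*(j - 3)*(j - 5)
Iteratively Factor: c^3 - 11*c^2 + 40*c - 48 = (c - 3)*(c^2 - 8*c + 16) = (c - 4)*(c - 3)*(c - 4)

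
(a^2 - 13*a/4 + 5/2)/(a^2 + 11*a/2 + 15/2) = (4*a^2 - 13*a + 10)/(2*(2*a^2 + 11*a + 15))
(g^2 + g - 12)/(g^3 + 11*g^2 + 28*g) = (g - 3)/(g*(g + 7))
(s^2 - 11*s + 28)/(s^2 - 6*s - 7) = (s - 4)/(s + 1)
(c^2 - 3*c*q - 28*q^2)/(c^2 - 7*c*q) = (c + 4*q)/c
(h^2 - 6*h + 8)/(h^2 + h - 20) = (h - 2)/(h + 5)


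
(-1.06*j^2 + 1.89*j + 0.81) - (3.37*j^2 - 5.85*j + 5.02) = -4.43*j^2 + 7.74*j - 4.21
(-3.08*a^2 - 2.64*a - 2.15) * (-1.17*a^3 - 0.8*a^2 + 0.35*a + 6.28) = 3.6036*a^5 + 5.5528*a^4 + 3.5495*a^3 - 18.5464*a^2 - 17.3317*a - 13.502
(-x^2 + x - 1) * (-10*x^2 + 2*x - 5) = 10*x^4 - 12*x^3 + 17*x^2 - 7*x + 5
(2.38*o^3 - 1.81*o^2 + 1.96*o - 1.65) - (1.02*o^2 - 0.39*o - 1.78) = 2.38*o^3 - 2.83*o^2 + 2.35*o + 0.13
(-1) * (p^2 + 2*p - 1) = -p^2 - 2*p + 1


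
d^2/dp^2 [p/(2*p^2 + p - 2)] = 2*(p*(4*p + 1)^2 - (6*p + 1)*(2*p^2 + p - 2))/(2*p^2 + p - 2)^3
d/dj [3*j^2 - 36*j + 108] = 6*j - 36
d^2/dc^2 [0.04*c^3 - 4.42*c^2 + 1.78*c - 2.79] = 0.24*c - 8.84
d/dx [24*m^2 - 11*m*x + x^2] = -11*m + 2*x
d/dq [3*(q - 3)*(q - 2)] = 6*q - 15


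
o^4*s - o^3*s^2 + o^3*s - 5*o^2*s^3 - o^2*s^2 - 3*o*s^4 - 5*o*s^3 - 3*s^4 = (o - 3*s)*(o + s)^2*(o*s + s)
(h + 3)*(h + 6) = h^2 + 9*h + 18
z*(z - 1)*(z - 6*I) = z^3 - z^2 - 6*I*z^2 + 6*I*z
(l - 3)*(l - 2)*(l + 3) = l^3 - 2*l^2 - 9*l + 18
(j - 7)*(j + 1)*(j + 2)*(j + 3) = j^4 - j^3 - 31*j^2 - 71*j - 42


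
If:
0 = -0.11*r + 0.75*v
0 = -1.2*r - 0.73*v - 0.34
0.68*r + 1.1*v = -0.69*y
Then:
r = -0.26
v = -0.04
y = 0.32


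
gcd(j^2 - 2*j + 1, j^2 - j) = j - 1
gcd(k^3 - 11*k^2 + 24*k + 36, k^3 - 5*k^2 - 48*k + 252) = k^2 - 12*k + 36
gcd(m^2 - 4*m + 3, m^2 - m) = m - 1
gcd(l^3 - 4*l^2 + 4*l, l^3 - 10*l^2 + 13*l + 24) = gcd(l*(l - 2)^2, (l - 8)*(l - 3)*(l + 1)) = 1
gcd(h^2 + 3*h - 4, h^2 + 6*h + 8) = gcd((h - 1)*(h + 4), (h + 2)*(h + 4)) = h + 4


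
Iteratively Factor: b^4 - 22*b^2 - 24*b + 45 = (b + 3)*(b^3 - 3*b^2 - 13*b + 15) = (b - 5)*(b + 3)*(b^2 + 2*b - 3) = (b - 5)*(b + 3)^2*(b - 1)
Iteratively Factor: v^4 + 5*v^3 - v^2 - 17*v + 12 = (v + 4)*(v^3 + v^2 - 5*v + 3) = (v - 1)*(v + 4)*(v^2 + 2*v - 3) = (v - 1)*(v + 3)*(v + 4)*(v - 1)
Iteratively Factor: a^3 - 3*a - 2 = (a - 2)*(a^2 + 2*a + 1) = (a - 2)*(a + 1)*(a + 1)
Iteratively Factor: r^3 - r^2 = (r)*(r^2 - r) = r*(r - 1)*(r)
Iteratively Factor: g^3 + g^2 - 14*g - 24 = (g + 2)*(g^2 - g - 12) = (g - 4)*(g + 2)*(g + 3)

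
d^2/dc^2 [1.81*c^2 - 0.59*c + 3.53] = 3.62000000000000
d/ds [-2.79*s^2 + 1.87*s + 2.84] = 1.87 - 5.58*s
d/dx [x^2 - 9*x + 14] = 2*x - 9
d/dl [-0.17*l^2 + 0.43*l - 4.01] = 0.43 - 0.34*l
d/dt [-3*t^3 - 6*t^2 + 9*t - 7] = -9*t^2 - 12*t + 9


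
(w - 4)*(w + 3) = w^2 - w - 12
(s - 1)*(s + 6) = s^2 + 5*s - 6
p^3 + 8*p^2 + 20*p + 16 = (p + 2)^2*(p + 4)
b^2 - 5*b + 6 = (b - 3)*(b - 2)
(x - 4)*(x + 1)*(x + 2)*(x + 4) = x^4 + 3*x^3 - 14*x^2 - 48*x - 32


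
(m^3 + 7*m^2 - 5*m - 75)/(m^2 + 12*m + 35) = (m^2 + 2*m - 15)/(m + 7)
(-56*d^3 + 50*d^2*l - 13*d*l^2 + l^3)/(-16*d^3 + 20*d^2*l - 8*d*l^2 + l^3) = (7*d - l)/(2*d - l)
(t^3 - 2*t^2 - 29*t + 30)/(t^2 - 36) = (t^2 + 4*t - 5)/(t + 6)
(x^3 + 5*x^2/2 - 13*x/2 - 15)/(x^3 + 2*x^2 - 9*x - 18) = (x - 5/2)/(x - 3)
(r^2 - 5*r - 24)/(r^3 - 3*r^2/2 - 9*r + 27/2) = 2*(r - 8)/(2*r^2 - 9*r + 9)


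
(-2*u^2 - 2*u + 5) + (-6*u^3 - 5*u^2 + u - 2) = -6*u^3 - 7*u^2 - u + 3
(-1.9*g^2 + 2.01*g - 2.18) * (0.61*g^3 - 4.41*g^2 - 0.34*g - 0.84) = -1.159*g^5 + 9.6051*g^4 - 9.5479*g^3 + 10.5264*g^2 - 0.9472*g + 1.8312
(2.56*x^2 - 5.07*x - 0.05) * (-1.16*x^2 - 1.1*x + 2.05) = -2.9696*x^4 + 3.0652*x^3 + 10.883*x^2 - 10.3385*x - 0.1025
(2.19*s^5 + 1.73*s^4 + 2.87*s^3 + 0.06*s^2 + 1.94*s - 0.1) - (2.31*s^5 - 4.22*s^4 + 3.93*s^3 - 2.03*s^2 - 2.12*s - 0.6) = -0.12*s^5 + 5.95*s^4 - 1.06*s^3 + 2.09*s^2 + 4.06*s + 0.5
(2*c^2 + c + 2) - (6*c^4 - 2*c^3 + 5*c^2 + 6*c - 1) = -6*c^4 + 2*c^3 - 3*c^2 - 5*c + 3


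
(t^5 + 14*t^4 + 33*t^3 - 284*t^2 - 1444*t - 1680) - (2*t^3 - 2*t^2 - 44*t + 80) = t^5 + 14*t^4 + 31*t^3 - 282*t^2 - 1400*t - 1760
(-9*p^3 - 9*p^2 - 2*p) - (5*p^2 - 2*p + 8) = -9*p^3 - 14*p^2 - 8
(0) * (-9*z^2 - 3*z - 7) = 0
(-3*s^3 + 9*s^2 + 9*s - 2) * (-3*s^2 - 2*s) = 9*s^5 - 21*s^4 - 45*s^3 - 12*s^2 + 4*s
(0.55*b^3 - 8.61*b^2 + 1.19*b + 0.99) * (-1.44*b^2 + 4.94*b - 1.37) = -0.792*b^5 + 15.1154*b^4 - 45.0005*b^3 + 16.2487*b^2 + 3.2603*b - 1.3563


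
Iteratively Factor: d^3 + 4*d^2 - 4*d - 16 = (d - 2)*(d^2 + 6*d + 8) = (d - 2)*(d + 2)*(d + 4)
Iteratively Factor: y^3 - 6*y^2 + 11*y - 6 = (y - 1)*(y^2 - 5*y + 6) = (y - 2)*(y - 1)*(y - 3)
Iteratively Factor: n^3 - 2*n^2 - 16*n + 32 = (n - 2)*(n^2 - 16) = (n - 4)*(n - 2)*(n + 4)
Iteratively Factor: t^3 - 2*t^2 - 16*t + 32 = (t + 4)*(t^2 - 6*t + 8) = (t - 4)*(t + 4)*(t - 2)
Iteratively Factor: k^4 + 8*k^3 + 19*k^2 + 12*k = (k + 4)*(k^3 + 4*k^2 + 3*k) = (k + 3)*(k + 4)*(k^2 + k) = k*(k + 3)*(k + 4)*(k + 1)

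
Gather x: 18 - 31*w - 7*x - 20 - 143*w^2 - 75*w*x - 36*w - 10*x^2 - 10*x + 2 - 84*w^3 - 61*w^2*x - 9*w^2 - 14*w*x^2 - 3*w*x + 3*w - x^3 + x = -84*w^3 - 152*w^2 - 64*w - x^3 + x^2*(-14*w - 10) + x*(-61*w^2 - 78*w - 16)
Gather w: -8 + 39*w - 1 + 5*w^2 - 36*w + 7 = 5*w^2 + 3*w - 2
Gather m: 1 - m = 1 - m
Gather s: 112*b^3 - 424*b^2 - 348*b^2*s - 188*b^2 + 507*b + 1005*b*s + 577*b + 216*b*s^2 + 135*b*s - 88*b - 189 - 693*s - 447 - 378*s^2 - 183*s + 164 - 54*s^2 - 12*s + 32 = 112*b^3 - 612*b^2 + 996*b + s^2*(216*b - 432) + s*(-348*b^2 + 1140*b - 888) - 440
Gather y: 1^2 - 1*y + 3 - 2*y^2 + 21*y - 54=-2*y^2 + 20*y - 50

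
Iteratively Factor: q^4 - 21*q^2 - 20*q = (q - 5)*(q^3 + 5*q^2 + 4*q) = (q - 5)*(q + 4)*(q^2 + q) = (q - 5)*(q + 1)*(q + 4)*(q)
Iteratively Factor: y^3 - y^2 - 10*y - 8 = (y + 1)*(y^2 - 2*y - 8) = (y - 4)*(y + 1)*(y + 2)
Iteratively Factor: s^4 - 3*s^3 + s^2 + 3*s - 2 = (s - 2)*(s^3 - s^2 - s + 1) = (s - 2)*(s - 1)*(s^2 - 1) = (s - 2)*(s - 1)^2*(s + 1)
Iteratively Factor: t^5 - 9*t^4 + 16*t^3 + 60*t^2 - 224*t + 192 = (t + 3)*(t^4 - 12*t^3 + 52*t^2 - 96*t + 64) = (t - 4)*(t + 3)*(t^3 - 8*t^2 + 20*t - 16) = (t - 4)*(t - 2)*(t + 3)*(t^2 - 6*t + 8) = (t - 4)^2*(t - 2)*(t + 3)*(t - 2)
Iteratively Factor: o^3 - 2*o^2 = (o - 2)*(o^2) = o*(o - 2)*(o)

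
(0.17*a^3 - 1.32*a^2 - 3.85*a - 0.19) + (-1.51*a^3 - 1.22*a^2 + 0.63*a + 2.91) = -1.34*a^3 - 2.54*a^2 - 3.22*a + 2.72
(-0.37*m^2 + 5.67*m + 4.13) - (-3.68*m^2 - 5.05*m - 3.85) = 3.31*m^2 + 10.72*m + 7.98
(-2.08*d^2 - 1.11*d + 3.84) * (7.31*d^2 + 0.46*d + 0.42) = -15.2048*d^4 - 9.0709*d^3 + 26.6862*d^2 + 1.3002*d + 1.6128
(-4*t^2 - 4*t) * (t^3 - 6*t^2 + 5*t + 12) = -4*t^5 + 20*t^4 + 4*t^3 - 68*t^2 - 48*t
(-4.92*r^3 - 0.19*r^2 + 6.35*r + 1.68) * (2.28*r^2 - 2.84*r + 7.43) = -11.2176*r^5 + 13.5396*r^4 - 21.538*r^3 - 15.6153*r^2 + 42.4093*r + 12.4824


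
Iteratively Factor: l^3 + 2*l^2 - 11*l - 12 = (l + 1)*(l^2 + l - 12) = (l + 1)*(l + 4)*(l - 3)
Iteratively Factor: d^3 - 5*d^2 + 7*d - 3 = (d - 3)*(d^2 - 2*d + 1) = (d - 3)*(d - 1)*(d - 1)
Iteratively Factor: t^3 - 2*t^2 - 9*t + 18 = (t - 3)*(t^2 + t - 6) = (t - 3)*(t - 2)*(t + 3)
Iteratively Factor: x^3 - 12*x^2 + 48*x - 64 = (x - 4)*(x^2 - 8*x + 16) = (x - 4)^2*(x - 4)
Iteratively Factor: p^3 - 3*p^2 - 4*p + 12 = (p - 2)*(p^2 - p - 6) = (p - 2)*(p + 2)*(p - 3)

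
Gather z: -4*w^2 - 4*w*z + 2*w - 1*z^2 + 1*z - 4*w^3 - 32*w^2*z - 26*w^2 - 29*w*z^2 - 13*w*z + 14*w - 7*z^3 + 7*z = -4*w^3 - 30*w^2 + 16*w - 7*z^3 + z^2*(-29*w - 1) + z*(-32*w^2 - 17*w + 8)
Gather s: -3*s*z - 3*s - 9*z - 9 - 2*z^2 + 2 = s*(-3*z - 3) - 2*z^2 - 9*z - 7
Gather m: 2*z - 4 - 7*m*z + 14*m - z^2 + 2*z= m*(14 - 7*z) - z^2 + 4*z - 4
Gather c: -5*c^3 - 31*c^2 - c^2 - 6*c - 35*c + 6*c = -5*c^3 - 32*c^2 - 35*c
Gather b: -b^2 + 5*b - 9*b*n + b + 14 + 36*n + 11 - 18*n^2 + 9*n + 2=-b^2 + b*(6 - 9*n) - 18*n^2 + 45*n + 27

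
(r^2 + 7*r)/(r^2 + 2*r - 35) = r/(r - 5)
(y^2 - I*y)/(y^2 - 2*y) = (y - I)/(y - 2)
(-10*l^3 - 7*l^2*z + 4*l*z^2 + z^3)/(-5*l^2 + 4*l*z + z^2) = (-2*l^2 - l*z + z^2)/(-l + z)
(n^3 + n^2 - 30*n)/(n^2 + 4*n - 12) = n*(n - 5)/(n - 2)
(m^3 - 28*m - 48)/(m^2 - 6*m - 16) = (m^2 - 2*m - 24)/(m - 8)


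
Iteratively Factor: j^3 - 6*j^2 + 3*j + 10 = (j - 5)*(j^2 - j - 2) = (j - 5)*(j + 1)*(j - 2)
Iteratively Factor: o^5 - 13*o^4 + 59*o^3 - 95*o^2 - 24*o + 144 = (o - 4)*(o^4 - 9*o^3 + 23*o^2 - 3*o - 36) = (o - 4)*(o + 1)*(o^3 - 10*o^2 + 33*o - 36) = (o - 4)*(o - 3)*(o + 1)*(o^2 - 7*o + 12) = (o - 4)*(o - 3)^2*(o + 1)*(o - 4)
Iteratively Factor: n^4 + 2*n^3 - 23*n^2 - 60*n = (n)*(n^3 + 2*n^2 - 23*n - 60) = n*(n - 5)*(n^2 + 7*n + 12) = n*(n - 5)*(n + 3)*(n + 4)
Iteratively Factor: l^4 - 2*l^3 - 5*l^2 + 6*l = (l)*(l^3 - 2*l^2 - 5*l + 6) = l*(l - 1)*(l^2 - l - 6) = l*(l - 3)*(l - 1)*(l + 2)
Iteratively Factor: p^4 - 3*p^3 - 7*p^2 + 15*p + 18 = (p + 1)*(p^3 - 4*p^2 - 3*p + 18) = (p - 3)*(p + 1)*(p^2 - p - 6) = (p - 3)*(p + 1)*(p + 2)*(p - 3)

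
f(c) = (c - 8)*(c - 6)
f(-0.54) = 55.85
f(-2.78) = 94.65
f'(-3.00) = -20.00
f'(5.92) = -2.16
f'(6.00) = -2.00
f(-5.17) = 147.11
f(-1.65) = 73.82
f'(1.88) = -10.24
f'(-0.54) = -15.08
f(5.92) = 0.17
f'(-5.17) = -24.34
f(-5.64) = 158.77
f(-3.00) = 99.00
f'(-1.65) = -17.30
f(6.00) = 0.00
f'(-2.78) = -19.56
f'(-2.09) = -18.18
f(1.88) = 25.21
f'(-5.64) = -25.28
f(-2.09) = 81.63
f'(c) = 2*c - 14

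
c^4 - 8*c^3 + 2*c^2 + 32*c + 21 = (c - 7)*(c - 3)*(c + 1)^2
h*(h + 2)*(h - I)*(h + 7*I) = h^4 + 2*h^3 + 6*I*h^3 + 7*h^2 + 12*I*h^2 + 14*h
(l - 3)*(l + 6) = l^2 + 3*l - 18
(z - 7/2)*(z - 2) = z^2 - 11*z/2 + 7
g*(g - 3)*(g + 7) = g^3 + 4*g^2 - 21*g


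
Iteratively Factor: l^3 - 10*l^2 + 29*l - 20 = (l - 1)*(l^2 - 9*l + 20) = (l - 4)*(l - 1)*(l - 5)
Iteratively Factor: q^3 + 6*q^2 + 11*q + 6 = (q + 2)*(q^2 + 4*q + 3) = (q + 2)*(q + 3)*(q + 1)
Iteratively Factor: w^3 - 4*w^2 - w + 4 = (w - 4)*(w^2 - 1) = (w - 4)*(w - 1)*(w + 1)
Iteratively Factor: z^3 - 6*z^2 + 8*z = (z - 4)*(z^2 - 2*z) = (z - 4)*(z - 2)*(z)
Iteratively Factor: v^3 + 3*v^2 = (v + 3)*(v^2) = v*(v + 3)*(v)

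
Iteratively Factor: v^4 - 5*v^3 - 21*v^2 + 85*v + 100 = (v - 5)*(v^3 - 21*v - 20) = (v - 5)*(v + 4)*(v^2 - 4*v - 5) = (v - 5)^2*(v + 4)*(v + 1)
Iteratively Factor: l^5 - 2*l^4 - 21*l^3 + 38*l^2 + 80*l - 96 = (l - 4)*(l^4 + 2*l^3 - 13*l^2 - 14*l + 24) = (l - 4)*(l + 4)*(l^3 - 2*l^2 - 5*l + 6) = (l - 4)*(l + 2)*(l + 4)*(l^2 - 4*l + 3) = (l - 4)*(l - 1)*(l + 2)*(l + 4)*(l - 3)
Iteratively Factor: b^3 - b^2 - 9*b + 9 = (b - 1)*(b^2 - 9) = (b - 1)*(b + 3)*(b - 3)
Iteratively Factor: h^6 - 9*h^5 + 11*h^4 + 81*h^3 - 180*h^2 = (h + 3)*(h^5 - 12*h^4 + 47*h^3 - 60*h^2) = h*(h + 3)*(h^4 - 12*h^3 + 47*h^2 - 60*h) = h*(h - 3)*(h + 3)*(h^3 - 9*h^2 + 20*h) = h*(h - 5)*(h - 3)*(h + 3)*(h^2 - 4*h) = h*(h - 5)*(h - 4)*(h - 3)*(h + 3)*(h)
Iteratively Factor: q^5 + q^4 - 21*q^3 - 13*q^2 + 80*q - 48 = (q - 1)*(q^4 + 2*q^3 - 19*q^2 - 32*q + 48) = (q - 1)*(q + 3)*(q^3 - q^2 - 16*q + 16) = (q - 1)*(q + 3)*(q + 4)*(q^2 - 5*q + 4) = (q - 1)^2*(q + 3)*(q + 4)*(q - 4)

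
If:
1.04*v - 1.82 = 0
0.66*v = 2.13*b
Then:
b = 0.54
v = 1.75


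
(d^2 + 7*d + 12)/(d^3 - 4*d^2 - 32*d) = (d + 3)/(d*(d - 8))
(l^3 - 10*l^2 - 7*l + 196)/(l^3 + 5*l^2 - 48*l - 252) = (l^2 - 3*l - 28)/(l^2 + 12*l + 36)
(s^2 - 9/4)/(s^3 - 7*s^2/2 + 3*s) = (s + 3/2)/(s*(s - 2))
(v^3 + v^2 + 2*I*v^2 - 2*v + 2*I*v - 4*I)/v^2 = v + 1 + 2*I - 2/v + 2*I/v - 4*I/v^2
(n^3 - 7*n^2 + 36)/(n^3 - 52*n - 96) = (n^2 - 9*n + 18)/(n^2 - 2*n - 48)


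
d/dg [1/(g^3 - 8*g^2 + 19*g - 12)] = (-3*g^2 + 16*g - 19)/(g^3 - 8*g^2 + 19*g - 12)^2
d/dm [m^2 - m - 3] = 2*m - 1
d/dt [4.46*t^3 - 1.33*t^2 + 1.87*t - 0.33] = 13.38*t^2 - 2.66*t + 1.87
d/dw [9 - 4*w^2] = -8*w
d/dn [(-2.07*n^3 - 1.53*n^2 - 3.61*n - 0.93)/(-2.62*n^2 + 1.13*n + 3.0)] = (5.4234*n^4 - 4.6782*n^3 - 29.8171*n^2 - 14.0532*n - 9.7791)/(6.8644*n^4 - 5.9212*n^3 - 14.4431*n^2 + 6.78*n + 9.0)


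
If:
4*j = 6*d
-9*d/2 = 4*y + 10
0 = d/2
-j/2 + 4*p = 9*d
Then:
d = 0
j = 0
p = 0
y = -5/2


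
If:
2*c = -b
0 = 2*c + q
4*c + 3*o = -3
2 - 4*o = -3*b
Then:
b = -18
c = 9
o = -13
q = -18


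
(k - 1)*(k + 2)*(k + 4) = k^3 + 5*k^2 + 2*k - 8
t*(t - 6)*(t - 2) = t^3 - 8*t^2 + 12*t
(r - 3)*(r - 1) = r^2 - 4*r + 3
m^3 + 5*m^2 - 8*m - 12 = (m - 2)*(m + 1)*(m + 6)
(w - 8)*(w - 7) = w^2 - 15*w + 56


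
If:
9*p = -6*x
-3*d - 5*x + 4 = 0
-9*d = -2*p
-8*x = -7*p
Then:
No Solution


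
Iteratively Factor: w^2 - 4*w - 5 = (w + 1)*(w - 5)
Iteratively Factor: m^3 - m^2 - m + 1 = (m + 1)*(m^2 - 2*m + 1) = (m - 1)*(m + 1)*(m - 1)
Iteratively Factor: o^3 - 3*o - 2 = (o - 2)*(o^2 + 2*o + 1) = (o - 2)*(o + 1)*(o + 1)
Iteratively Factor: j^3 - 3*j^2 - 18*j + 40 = (j - 5)*(j^2 + 2*j - 8) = (j - 5)*(j - 2)*(j + 4)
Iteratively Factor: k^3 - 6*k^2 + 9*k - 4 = (k - 1)*(k^2 - 5*k + 4) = (k - 1)^2*(k - 4)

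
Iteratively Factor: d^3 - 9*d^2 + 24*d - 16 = (d - 4)*(d^2 - 5*d + 4) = (d - 4)^2*(d - 1)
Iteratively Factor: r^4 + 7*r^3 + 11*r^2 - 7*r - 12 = (r + 3)*(r^3 + 4*r^2 - r - 4) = (r + 1)*(r + 3)*(r^2 + 3*r - 4) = (r - 1)*(r + 1)*(r + 3)*(r + 4)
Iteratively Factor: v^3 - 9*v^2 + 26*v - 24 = (v - 2)*(v^2 - 7*v + 12) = (v - 4)*(v - 2)*(v - 3)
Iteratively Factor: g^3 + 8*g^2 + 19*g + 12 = (g + 1)*(g^2 + 7*g + 12) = (g + 1)*(g + 3)*(g + 4)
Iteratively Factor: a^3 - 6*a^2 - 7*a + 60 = (a - 5)*(a^2 - a - 12) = (a - 5)*(a + 3)*(a - 4)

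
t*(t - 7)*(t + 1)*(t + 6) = t^4 - 43*t^2 - 42*t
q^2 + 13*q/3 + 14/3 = (q + 2)*(q + 7/3)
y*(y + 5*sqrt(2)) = y^2 + 5*sqrt(2)*y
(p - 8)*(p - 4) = p^2 - 12*p + 32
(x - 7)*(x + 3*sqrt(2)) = x^2 - 7*x + 3*sqrt(2)*x - 21*sqrt(2)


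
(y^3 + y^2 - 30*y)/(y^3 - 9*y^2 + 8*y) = (y^2 + y - 30)/(y^2 - 9*y + 8)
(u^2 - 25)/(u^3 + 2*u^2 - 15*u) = (u - 5)/(u*(u - 3))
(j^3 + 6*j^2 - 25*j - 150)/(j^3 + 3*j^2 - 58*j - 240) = (j - 5)/(j - 8)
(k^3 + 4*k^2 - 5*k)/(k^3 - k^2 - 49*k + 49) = k*(k + 5)/(k^2 - 49)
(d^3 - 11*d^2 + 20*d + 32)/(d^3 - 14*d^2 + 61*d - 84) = (d^2 - 7*d - 8)/(d^2 - 10*d + 21)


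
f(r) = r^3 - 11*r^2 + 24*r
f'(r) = 3*r^2 - 22*r + 24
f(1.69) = 13.97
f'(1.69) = -4.61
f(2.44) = 7.60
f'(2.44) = -11.82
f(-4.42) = -407.33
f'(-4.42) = 179.85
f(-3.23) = -225.98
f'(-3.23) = 126.36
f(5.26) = -32.57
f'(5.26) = -8.72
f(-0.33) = -9.15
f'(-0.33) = 31.59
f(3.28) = -4.33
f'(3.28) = -15.88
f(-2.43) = -137.62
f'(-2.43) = 95.17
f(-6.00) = -756.00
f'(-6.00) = 264.00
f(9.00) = 54.00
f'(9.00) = 69.00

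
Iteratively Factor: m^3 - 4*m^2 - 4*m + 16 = (m - 2)*(m^2 - 2*m - 8) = (m - 4)*(m - 2)*(m + 2)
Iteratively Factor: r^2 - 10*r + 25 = (r - 5)*(r - 5)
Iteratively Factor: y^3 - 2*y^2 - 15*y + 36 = (y + 4)*(y^2 - 6*y + 9) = (y - 3)*(y + 4)*(y - 3)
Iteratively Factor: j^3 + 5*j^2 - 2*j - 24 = (j + 3)*(j^2 + 2*j - 8) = (j + 3)*(j + 4)*(j - 2)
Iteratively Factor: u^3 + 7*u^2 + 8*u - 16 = (u + 4)*(u^2 + 3*u - 4) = (u - 1)*(u + 4)*(u + 4)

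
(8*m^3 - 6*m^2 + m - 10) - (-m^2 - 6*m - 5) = 8*m^3 - 5*m^2 + 7*m - 5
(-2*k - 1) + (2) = 1 - 2*k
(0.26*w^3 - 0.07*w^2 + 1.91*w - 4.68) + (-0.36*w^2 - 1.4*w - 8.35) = 0.26*w^3 - 0.43*w^2 + 0.51*w - 13.03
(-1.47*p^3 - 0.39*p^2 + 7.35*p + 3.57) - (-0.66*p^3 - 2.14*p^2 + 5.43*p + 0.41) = -0.81*p^3 + 1.75*p^2 + 1.92*p + 3.16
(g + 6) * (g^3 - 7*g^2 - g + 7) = g^4 - g^3 - 43*g^2 + g + 42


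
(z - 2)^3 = z^3 - 6*z^2 + 12*z - 8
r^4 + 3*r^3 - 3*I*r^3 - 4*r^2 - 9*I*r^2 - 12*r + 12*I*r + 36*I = (r - 2)*(r + 2)*(r + 3)*(r - 3*I)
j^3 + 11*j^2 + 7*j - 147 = (j - 3)*(j + 7)^2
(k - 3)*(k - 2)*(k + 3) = k^3 - 2*k^2 - 9*k + 18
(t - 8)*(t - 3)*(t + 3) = t^3 - 8*t^2 - 9*t + 72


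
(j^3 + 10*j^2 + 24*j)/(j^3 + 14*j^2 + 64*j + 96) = j/(j + 4)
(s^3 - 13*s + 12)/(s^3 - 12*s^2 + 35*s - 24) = (s + 4)/(s - 8)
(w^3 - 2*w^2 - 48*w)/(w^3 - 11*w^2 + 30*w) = (w^2 - 2*w - 48)/(w^2 - 11*w + 30)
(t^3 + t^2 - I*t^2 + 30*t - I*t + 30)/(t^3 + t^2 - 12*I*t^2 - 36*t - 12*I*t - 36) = (t + 5*I)/(t - 6*I)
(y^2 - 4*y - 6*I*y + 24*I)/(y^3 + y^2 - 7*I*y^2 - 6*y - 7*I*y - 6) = (y - 4)/(y^2 + y*(1 - I) - I)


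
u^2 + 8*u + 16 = (u + 4)^2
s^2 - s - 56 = (s - 8)*(s + 7)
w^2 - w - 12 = (w - 4)*(w + 3)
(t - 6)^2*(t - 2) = t^3 - 14*t^2 + 60*t - 72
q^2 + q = q*(q + 1)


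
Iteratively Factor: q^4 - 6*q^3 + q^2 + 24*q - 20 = (q - 2)*(q^3 - 4*q^2 - 7*q + 10) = (q - 5)*(q - 2)*(q^2 + q - 2) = (q - 5)*(q - 2)*(q - 1)*(q + 2)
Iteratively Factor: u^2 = (u)*(u)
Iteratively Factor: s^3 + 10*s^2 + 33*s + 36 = (s + 4)*(s^2 + 6*s + 9) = (s + 3)*(s + 4)*(s + 3)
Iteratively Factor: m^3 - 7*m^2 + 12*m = (m - 4)*(m^2 - 3*m) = m*(m - 4)*(m - 3)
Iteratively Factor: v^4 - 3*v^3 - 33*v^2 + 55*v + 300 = (v - 5)*(v^3 + 2*v^2 - 23*v - 60) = (v - 5)*(v + 3)*(v^2 - v - 20) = (v - 5)^2*(v + 3)*(v + 4)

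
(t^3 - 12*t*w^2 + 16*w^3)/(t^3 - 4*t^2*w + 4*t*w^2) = (t + 4*w)/t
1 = 1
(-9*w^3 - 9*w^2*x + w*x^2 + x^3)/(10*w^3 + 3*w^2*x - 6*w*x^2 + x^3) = (-9*w^2 + x^2)/(10*w^2 - 7*w*x + x^2)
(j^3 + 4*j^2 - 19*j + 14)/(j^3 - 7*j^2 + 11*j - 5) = (j^2 + 5*j - 14)/(j^2 - 6*j + 5)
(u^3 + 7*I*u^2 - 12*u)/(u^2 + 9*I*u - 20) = u*(u + 3*I)/(u + 5*I)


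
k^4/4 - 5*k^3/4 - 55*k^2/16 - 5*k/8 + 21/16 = (k/4 + 1/4)*(k - 7)*(k - 1/2)*(k + 3/2)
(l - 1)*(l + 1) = l^2 - 1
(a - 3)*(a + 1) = a^2 - 2*a - 3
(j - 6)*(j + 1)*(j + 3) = j^3 - 2*j^2 - 21*j - 18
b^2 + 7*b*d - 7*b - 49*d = (b - 7)*(b + 7*d)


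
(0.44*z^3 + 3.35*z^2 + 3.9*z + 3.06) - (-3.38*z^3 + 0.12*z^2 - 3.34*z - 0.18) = 3.82*z^3 + 3.23*z^2 + 7.24*z + 3.24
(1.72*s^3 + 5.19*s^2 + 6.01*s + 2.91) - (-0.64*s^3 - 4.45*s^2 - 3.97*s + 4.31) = 2.36*s^3 + 9.64*s^2 + 9.98*s - 1.4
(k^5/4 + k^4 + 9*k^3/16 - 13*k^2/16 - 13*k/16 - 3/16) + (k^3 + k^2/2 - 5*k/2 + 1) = k^5/4 + k^4 + 25*k^3/16 - 5*k^2/16 - 53*k/16 + 13/16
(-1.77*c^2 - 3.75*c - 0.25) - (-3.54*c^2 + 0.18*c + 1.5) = 1.77*c^2 - 3.93*c - 1.75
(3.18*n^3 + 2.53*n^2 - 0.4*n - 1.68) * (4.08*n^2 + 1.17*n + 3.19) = 12.9744*n^5 + 14.043*n^4 + 11.4723*n^3 + 0.748299999999999*n^2 - 3.2416*n - 5.3592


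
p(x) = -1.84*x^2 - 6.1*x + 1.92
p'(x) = -3.68*x - 6.1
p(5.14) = -78.05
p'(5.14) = -25.02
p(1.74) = -14.26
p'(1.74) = -12.50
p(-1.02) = 6.23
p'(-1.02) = -2.35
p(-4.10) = -4.00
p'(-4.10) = 8.99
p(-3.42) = 1.26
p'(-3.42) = 6.49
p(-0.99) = 6.16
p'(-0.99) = -2.46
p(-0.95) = 6.05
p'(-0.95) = -2.60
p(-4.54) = -8.31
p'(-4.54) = 10.61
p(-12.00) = -189.84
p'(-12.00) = 38.06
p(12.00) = -336.24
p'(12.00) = -50.26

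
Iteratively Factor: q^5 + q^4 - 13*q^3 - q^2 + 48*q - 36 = (q - 2)*(q^4 + 3*q^3 - 7*q^2 - 15*q + 18) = (q - 2)*(q + 3)*(q^3 - 7*q + 6) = (q - 2)^2*(q + 3)*(q^2 + 2*q - 3) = (q - 2)^2*(q - 1)*(q + 3)*(q + 3)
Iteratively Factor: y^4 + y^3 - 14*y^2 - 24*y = (y + 2)*(y^3 - y^2 - 12*y) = (y - 4)*(y + 2)*(y^2 + 3*y) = (y - 4)*(y + 2)*(y + 3)*(y)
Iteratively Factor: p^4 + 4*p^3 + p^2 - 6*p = (p + 2)*(p^3 + 2*p^2 - 3*p) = (p - 1)*(p + 2)*(p^2 + 3*p) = p*(p - 1)*(p + 2)*(p + 3)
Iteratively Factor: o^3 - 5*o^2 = (o)*(o^2 - 5*o) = o^2*(o - 5)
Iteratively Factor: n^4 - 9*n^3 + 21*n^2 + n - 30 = (n - 5)*(n^3 - 4*n^2 + n + 6) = (n - 5)*(n - 2)*(n^2 - 2*n - 3) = (n - 5)*(n - 3)*(n - 2)*(n + 1)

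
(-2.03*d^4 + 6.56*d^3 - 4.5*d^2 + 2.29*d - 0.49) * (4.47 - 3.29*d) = 6.6787*d^5 - 30.6565*d^4 + 44.1282*d^3 - 27.6491*d^2 + 11.8484*d - 2.1903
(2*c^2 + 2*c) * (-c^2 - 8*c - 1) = -2*c^4 - 18*c^3 - 18*c^2 - 2*c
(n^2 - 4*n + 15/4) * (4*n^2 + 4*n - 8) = 4*n^4 - 12*n^3 - 9*n^2 + 47*n - 30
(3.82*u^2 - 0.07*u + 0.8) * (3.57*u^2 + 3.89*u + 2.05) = 13.6374*u^4 + 14.6099*u^3 + 10.4147*u^2 + 2.9685*u + 1.64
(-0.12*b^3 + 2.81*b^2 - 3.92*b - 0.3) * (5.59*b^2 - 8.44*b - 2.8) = -0.6708*b^5 + 16.7207*b^4 - 45.2932*b^3 + 23.5398*b^2 + 13.508*b + 0.84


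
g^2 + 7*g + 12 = (g + 3)*(g + 4)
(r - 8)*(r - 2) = r^2 - 10*r + 16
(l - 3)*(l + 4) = l^2 + l - 12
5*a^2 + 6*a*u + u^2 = (a + u)*(5*a + u)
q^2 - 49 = (q - 7)*(q + 7)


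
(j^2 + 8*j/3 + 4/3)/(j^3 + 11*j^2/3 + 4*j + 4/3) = 1/(j + 1)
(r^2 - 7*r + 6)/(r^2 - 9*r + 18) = (r - 1)/(r - 3)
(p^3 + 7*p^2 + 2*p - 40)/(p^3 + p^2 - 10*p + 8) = (p + 5)/(p - 1)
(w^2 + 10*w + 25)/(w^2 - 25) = (w + 5)/(w - 5)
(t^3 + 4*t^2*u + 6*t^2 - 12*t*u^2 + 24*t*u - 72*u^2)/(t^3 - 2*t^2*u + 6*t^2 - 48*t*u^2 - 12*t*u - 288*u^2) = (t - 2*u)/(t - 8*u)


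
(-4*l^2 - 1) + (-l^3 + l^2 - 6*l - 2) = -l^3 - 3*l^2 - 6*l - 3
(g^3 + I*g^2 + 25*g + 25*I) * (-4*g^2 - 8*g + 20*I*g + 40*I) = -4*g^5 - 8*g^4 + 16*I*g^4 - 120*g^3 + 32*I*g^3 - 240*g^2 + 400*I*g^2 - 500*g + 800*I*g - 1000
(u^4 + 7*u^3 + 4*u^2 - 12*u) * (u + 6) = u^5 + 13*u^4 + 46*u^3 + 12*u^2 - 72*u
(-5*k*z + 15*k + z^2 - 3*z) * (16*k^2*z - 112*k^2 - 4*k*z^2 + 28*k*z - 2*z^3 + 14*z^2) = -80*k^3*z^2 + 800*k^3*z - 1680*k^3 + 36*k^2*z^3 - 360*k^2*z^2 + 756*k^2*z + 6*k*z^4 - 60*k*z^3 + 126*k*z^2 - 2*z^5 + 20*z^4 - 42*z^3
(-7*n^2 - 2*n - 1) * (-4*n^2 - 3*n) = 28*n^4 + 29*n^3 + 10*n^2 + 3*n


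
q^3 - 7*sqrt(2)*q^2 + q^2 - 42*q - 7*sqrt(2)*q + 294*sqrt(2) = (q - 6)*(q + 7)*(q - 7*sqrt(2))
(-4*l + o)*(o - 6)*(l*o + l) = -4*l^2*o^2 + 20*l^2*o + 24*l^2 + l*o^3 - 5*l*o^2 - 6*l*o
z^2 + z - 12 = (z - 3)*(z + 4)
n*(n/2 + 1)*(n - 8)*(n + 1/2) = n^4/2 - 11*n^3/4 - 19*n^2/2 - 4*n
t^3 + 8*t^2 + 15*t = t*(t + 3)*(t + 5)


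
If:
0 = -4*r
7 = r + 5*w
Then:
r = 0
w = 7/5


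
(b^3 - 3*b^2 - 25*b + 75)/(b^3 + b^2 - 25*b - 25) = (b - 3)/(b + 1)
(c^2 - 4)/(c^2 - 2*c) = (c + 2)/c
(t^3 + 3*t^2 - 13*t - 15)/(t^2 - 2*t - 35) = (t^2 - 2*t - 3)/(t - 7)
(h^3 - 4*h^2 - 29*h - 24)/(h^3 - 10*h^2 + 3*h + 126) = (h^2 - 7*h - 8)/(h^2 - 13*h + 42)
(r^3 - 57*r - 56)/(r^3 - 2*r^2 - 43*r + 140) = (r^2 - 7*r - 8)/(r^2 - 9*r + 20)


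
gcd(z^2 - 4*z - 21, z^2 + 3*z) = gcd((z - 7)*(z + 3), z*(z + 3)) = z + 3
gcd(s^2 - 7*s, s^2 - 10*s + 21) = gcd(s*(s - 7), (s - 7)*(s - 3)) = s - 7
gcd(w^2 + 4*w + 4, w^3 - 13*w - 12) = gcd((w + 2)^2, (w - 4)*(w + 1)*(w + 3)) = 1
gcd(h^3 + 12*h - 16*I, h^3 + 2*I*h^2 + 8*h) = h^2 + 2*I*h + 8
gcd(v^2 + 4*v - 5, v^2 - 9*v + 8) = v - 1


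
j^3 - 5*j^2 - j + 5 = (j - 5)*(j - 1)*(j + 1)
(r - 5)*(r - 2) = r^2 - 7*r + 10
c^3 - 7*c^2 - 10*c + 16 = (c - 8)*(c - 1)*(c + 2)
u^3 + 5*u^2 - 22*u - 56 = (u - 4)*(u + 2)*(u + 7)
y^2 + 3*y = y*(y + 3)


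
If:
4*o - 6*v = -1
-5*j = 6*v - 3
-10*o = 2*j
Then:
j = 10/21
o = -2/21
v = 13/126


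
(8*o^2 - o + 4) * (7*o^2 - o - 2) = 56*o^4 - 15*o^3 + 13*o^2 - 2*o - 8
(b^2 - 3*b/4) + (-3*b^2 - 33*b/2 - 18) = -2*b^2 - 69*b/4 - 18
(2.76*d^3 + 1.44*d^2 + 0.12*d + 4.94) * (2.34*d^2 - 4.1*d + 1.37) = 6.4584*d^5 - 7.9464*d^4 - 1.842*d^3 + 13.0404*d^2 - 20.0896*d + 6.7678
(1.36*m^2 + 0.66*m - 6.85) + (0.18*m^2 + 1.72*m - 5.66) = 1.54*m^2 + 2.38*m - 12.51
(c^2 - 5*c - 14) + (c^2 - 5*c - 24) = 2*c^2 - 10*c - 38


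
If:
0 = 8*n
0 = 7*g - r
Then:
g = r/7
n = 0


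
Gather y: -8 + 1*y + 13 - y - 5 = 0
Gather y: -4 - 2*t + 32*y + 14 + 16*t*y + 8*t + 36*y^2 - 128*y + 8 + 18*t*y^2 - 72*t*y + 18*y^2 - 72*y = 6*t + y^2*(18*t + 54) + y*(-56*t - 168) + 18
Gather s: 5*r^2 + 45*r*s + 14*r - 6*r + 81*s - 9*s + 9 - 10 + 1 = 5*r^2 + 8*r + s*(45*r + 72)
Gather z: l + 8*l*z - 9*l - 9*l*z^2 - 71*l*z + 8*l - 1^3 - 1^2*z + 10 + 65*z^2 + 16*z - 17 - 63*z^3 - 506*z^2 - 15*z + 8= -63*l*z - 63*z^3 + z^2*(-9*l - 441)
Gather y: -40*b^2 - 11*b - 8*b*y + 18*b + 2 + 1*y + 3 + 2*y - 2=-40*b^2 + 7*b + y*(3 - 8*b) + 3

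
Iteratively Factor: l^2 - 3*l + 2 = (l - 2)*(l - 1)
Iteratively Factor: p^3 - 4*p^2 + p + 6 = (p - 3)*(p^2 - p - 2) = (p - 3)*(p + 1)*(p - 2)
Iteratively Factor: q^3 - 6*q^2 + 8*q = (q)*(q^2 - 6*q + 8) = q*(q - 2)*(q - 4)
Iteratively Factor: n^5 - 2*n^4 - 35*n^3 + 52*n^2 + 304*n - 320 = (n - 5)*(n^4 + 3*n^3 - 20*n^2 - 48*n + 64) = (n - 5)*(n + 4)*(n^3 - n^2 - 16*n + 16) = (n - 5)*(n + 4)^2*(n^2 - 5*n + 4) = (n - 5)*(n - 4)*(n + 4)^2*(n - 1)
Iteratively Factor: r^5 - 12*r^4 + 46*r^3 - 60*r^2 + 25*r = (r - 1)*(r^4 - 11*r^3 + 35*r^2 - 25*r) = (r - 5)*(r - 1)*(r^3 - 6*r^2 + 5*r) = (r - 5)*(r - 1)^2*(r^2 - 5*r) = r*(r - 5)*(r - 1)^2*(r - 5)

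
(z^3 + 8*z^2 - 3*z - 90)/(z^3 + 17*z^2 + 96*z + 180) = (z - 3)/(z + 6)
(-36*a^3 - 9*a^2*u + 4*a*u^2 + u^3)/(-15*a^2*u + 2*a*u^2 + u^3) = (12*a^2 + 7*a*u + u^2)/(u*(5*a + u))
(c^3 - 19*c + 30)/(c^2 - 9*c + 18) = (c^2 + 3*c - 10)/(c - 6)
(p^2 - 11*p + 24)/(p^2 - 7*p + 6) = (p^2 - 11*p + 24)/(p^2 - 7*p + 6)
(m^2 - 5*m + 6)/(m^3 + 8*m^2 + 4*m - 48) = (m - 3)/(m^2 + 10*m + 24)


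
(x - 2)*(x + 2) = x^2 - 4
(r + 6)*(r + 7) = r^2 + 13*r + 42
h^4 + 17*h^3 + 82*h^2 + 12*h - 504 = (h - 2)*(h + 6)^2*(h + 7)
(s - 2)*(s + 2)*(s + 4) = s^3 + 4*s^2 - 4*s - 16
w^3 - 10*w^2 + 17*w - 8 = (w - 8)*(w - 1)^2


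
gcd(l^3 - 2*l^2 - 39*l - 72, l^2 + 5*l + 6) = l + 3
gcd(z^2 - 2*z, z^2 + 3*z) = z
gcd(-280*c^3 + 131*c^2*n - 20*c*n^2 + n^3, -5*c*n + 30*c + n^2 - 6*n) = 5*c - n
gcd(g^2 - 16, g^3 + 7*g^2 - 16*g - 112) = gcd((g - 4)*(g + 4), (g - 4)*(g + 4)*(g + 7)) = g^2 - 16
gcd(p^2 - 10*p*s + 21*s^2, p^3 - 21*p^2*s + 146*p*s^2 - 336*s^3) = p - 7*s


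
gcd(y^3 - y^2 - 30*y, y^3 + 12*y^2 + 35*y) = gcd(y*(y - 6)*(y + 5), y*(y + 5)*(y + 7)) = y^2 + 5*y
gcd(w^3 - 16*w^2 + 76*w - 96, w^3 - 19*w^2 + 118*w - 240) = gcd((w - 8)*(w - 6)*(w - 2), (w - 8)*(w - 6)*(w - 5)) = w^2 - 14*w + 48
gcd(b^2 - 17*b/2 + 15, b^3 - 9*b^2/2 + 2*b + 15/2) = b - 5/2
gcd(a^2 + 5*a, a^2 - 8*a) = a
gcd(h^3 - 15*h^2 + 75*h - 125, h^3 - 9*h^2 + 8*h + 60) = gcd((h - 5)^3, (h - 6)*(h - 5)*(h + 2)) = h - 5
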